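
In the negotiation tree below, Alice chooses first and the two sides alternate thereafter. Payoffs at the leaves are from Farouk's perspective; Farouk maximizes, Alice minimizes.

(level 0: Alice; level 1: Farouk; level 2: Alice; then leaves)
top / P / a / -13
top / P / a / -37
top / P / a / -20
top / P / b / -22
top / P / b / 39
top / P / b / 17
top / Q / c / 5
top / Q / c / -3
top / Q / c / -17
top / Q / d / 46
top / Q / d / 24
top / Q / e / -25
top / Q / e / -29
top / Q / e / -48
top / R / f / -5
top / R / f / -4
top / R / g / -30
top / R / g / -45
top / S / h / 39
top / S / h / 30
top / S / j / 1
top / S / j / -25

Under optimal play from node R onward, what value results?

f (Alice): min(-5, -4) = -5
g (Alice): min(-30, -45) = -45
R (Farouk): max(-5, -45) = -5

-5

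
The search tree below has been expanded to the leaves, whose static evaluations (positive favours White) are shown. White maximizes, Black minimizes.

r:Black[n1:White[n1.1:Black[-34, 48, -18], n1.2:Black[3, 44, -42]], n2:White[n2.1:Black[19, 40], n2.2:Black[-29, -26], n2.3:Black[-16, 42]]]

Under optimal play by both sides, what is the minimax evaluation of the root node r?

n1.1 (Black): min(-34, 48, -18) = -34
n1.2 (Black): min(3, 44, -42) = -42
n1 (White): max(-34, -42) = -34
n2.1 (Black): min(19, 40) = 19
n2.2 (Black): min(-29, -26) = -29
n2.3 (Black): min(-16, 42) = -16
n2 (White): max(19, -29, -16) = 19
r (Black): min(-34, 19) = -34

-34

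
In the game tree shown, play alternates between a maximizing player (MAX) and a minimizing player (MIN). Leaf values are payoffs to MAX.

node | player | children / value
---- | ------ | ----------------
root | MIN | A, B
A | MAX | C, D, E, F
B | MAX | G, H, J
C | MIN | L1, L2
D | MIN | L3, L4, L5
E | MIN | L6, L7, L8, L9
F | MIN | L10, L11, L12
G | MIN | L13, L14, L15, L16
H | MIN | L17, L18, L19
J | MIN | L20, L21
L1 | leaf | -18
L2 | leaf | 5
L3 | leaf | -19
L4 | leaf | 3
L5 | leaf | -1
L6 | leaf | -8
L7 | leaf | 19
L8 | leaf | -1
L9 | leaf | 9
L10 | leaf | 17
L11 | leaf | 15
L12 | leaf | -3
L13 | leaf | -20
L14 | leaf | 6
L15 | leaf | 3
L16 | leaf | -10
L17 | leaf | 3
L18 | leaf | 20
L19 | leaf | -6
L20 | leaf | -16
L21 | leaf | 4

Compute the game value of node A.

C (MIN): min(-18, 5) = -18
D (MIN): min(-19, 3, -1) = -19
E (MIN): min(-8, 19, -1, 9) = -8
F (MIN): min(17, 15, -3) = -3
A (MAX): max(-18, -19, -8, -3) = -3

-3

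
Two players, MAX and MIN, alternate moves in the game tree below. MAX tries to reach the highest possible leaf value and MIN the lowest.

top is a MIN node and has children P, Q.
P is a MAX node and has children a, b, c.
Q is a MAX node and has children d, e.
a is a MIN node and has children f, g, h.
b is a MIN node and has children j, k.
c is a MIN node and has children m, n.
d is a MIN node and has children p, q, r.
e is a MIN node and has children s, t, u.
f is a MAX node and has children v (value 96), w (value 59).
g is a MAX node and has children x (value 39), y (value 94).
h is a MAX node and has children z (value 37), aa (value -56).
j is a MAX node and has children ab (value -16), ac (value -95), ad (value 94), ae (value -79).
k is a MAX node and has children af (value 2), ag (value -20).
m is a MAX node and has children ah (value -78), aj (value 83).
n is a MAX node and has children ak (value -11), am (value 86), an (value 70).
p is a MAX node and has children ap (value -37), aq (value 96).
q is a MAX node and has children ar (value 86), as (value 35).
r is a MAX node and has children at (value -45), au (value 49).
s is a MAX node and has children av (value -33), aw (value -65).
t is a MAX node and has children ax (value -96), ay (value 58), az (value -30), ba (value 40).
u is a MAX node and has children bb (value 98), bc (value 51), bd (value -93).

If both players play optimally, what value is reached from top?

49

f (MAX): max(96, 59) = 96
g (MAX): max(39, 94) = 94
h (MAX): max(37, -56) = 37
a (MIN): min(96, 94, 37) = 37
j (MAX): max(-16, -95, 94, -79) = 94
k (MAX): max(2, -20) = 2
b (MIN): min(94, 2) = 2
m (MAX): max(-78, 83) = 83
n (MAX): max(-11, 86, 70) = 86
c (MIN): min(83, 86) = 83
P (MAX): max(37, 2, 83) = 83
p (MAX): max(-37, 96) = 96
q (MAX): max(86, 35) = 86
r (MAX): max(-45, 49) = 49
d (MIN): min(96, 86, 49) = 49
s (MAX): max(-33, -65) = -33
t (MAX): max(-96, 58, -30, 40) = 58
u (MAX): max(98, 51, -93) = 98
e (MIN): min(-33, 58, 98) = -33
Q (MAX): max(49, -33) = 49
top (MIN): min(83, 49) = 49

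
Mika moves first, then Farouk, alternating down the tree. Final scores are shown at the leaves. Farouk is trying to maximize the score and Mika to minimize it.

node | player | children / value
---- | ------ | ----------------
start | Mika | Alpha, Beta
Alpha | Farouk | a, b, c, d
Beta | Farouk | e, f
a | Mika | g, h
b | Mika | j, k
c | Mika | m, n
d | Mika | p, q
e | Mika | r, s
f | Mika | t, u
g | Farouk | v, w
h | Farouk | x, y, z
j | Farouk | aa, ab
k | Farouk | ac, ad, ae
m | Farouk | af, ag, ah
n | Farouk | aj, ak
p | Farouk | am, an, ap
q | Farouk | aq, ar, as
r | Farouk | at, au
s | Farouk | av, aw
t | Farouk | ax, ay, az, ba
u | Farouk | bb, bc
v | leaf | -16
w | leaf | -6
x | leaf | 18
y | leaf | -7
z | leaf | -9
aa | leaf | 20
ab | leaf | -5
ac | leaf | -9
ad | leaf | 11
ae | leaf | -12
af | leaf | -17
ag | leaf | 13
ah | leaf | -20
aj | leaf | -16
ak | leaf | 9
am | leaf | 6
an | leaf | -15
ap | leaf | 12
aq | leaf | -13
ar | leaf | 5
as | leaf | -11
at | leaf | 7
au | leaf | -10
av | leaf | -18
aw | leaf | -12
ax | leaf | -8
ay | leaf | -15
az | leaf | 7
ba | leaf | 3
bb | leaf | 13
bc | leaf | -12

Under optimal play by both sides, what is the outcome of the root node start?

7

g (Farouk): max(-16, -6) = -6
h (Farouk): max(18, -7, -9) = 18
a (Mika): min(-6, 18) = -6
j (Farouk): max(20, -5) = 20
k (Farouk): max(-9, 11, -12) = 11
b (Mika): min(20, 11) = 11
m (Farouk): max(-17, 13, -20) = 13
n (Farouk): max(-16, 9) = 9
c (Mika): min(13, 9) = 9
p (Farouk): max(6, -15, 12) = 12
q (Farouk): max(-13, 5, -11) = 5
d (Mika): min(12, 5) = 5
Alpha (Farouk): max(-6, 11, 9, 5) = 11
r (Farouk): max(7, -10) = 7
s (Farouk): max(-18, -12) = -12
e (Mika): min(7, -12) = -12
t (Farouk): max(-8, -15, 7, 3) = 7
u (Farouk): max(13, -12) = 13
f (Mika): min(7, 13) = 7
Beta (Farouk): max(-12, 7) = 7
start (Mika): min(11, 7) = 7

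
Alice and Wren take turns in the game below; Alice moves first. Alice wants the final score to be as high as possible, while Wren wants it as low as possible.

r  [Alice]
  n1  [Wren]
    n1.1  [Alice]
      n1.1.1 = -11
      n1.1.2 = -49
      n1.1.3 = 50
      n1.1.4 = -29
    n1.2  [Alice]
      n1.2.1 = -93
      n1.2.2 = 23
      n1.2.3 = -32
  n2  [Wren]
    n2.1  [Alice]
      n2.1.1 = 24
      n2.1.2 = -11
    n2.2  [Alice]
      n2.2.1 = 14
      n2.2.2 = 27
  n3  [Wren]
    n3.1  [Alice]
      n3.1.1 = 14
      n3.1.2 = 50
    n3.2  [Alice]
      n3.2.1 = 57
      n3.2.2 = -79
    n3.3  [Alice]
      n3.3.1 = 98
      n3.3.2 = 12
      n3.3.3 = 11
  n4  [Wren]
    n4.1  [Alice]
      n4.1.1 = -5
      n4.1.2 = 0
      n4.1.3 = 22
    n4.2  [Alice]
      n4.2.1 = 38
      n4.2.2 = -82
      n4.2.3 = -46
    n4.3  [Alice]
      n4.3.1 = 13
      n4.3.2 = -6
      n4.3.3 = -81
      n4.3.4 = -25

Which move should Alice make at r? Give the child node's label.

n1.1 (Alice): max(-11, -49, 50, -29) = 50
n1.2 (Alice): max(-93, 23, -32) = 23
n1 (Wren): min(50, 23) = 23
n2.1 (Alice): max(24, -11) = 24
n2.2 (Alice): max(14, 27) = 27
n2 (Wren): min(24, 27) = 24
n3.1 (Alice): max(14, 50) = 50
n3.2 (Alice): max(57, -79) = 57
n3.3 (Alice): max(98, 12, 11) = 98
n3 (Wren): min(50, 57, 98) = 50
n4.1 (Alice): max(-5, 0, 22) = 22
n4.2 (Alice): max(38, -82, -46) = 38
n4.3 (Alice): max(13, -6, -81, -25) = 13
n4 (Wren): min(22, 38, 13) = 13
r (Alice): max(23, 24, 50, 13) = 50
Alice at r wants the highest of {n1=23, n2=24, n3=50, n4=13}, so chooses n3.

n3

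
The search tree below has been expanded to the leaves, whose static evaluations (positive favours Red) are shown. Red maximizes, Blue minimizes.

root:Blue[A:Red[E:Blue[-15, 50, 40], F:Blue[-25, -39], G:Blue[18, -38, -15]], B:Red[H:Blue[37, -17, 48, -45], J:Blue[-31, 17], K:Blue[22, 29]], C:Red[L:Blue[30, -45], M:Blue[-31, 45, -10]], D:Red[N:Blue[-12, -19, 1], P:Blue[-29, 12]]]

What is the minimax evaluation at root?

E (Blue): min(-15, 50, 40) = -15
F (Blue): min(-25, -39) = -39
G (Blue): min(18, -38, -15) = -38
A (Red): max(-15, -39, -38) = -15
H (Blue): min(37, -17, 48, -45) = -45
J (Blue): min(-31, 17) = -31
K (Blue): min(22, 29) = 22
B (Red): max(-45, -31, 22) = 22
L (Blue): min(30, -45) = -45
M (Blue): min(-31, 45, -10) = -31
C (Red): max(-45, -31) = -31
N (Blue): min(-12, -19, 1) = -19
P (Blue): min(-29, 12) = -29
D (Red): max(-19, -29) = -19
root (Blue): min(-15, 22, -31, -19) = -31

-31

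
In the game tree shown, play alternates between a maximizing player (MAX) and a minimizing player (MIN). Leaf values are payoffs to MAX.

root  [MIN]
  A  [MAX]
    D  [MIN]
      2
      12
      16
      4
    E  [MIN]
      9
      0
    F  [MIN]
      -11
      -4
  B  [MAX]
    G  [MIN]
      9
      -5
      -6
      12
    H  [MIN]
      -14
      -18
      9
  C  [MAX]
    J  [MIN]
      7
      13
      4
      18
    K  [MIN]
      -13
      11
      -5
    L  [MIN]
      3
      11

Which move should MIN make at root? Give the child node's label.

B

D (MIN): min(2, 12, 16, 4) = 2
E (MIN): min(9, 0) = 0
F (MIN): min(-11, -4) = -11
A (MAX): max(2, 0, -11) = 2
G (MIN): min(9, -5, -6, 12) = -6
H (MIN): min(-14, -18, 9) = -18
B (MAX): max(-6, -18) = -6
J (MIN): min(7, 13, 4, 18) = 4
K (MIN): min(-13, 11, -5) = -13
L (MIN): min(3, 11) = 3
C (MAX): max(4, -13, 3) = 4
root (MIN): min(2, -6, 4) = -6
MIN at root wants the lowest of {A=2, B=-6, C=4}, so chooses B.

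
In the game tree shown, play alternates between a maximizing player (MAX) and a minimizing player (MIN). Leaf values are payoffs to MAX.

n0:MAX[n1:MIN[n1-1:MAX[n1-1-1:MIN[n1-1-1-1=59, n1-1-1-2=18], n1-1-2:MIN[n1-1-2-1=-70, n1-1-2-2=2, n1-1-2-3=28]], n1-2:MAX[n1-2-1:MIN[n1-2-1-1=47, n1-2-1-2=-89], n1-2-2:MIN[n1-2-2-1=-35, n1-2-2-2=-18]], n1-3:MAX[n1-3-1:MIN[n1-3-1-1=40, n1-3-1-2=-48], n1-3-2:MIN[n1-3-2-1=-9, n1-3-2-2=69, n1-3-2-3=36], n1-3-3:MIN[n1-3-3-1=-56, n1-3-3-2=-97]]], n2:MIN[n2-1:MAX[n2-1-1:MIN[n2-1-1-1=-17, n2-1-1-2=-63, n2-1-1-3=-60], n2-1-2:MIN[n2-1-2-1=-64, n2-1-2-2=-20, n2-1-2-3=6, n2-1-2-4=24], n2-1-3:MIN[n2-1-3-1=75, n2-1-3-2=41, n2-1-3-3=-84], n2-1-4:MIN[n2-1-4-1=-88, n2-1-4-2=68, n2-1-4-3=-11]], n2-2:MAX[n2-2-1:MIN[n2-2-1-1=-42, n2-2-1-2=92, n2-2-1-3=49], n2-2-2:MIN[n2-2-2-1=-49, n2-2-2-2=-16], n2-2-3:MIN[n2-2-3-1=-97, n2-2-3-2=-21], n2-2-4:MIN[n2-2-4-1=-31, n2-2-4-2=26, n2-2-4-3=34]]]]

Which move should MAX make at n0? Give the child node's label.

n1-1-1 (MIN): min(59, 18) = 18
n1-1-2 (MIN): min(-70, 2, 28) = -70
n1-1 (MAX): max(18, -70) = 18
n1-2-1 (MIN): min(47, -89) = -89
n1-2-2 (MIN): min(-35, -18) = -35
n1-2 (MAX): max(-89, -35) = -35
n1-3-1 (MIN): min(40, -48) = -48
n1-3-2 (MIN): min(-9, 69, 36) = -9
n1-3-3 (MIN): min(-56, -97) = -97
n1-3 (MAX): max(-48, -9, -97) = -9
n1 (MIN): min(18, -35, -9) = -35
n2-1-1 (MIN): min(-17, -63, -60) = -63
n2-1-2 (MIN): min(-64, -20, 6, 24) = -64
n2-1-3 (MIN): min(75, 41, -84) = -84
n2-1-4 (MIN): min(-88, 68, -11) = -88
n2-1 (MAX): max(-63, -64, -84, -88) = -63
n2-2-1 (MIN): min(-42, 92, 49) = -42
n2-2-2 (MIN): min(-49, -16) = -49
n2-2-3 (MIN): min(-97, -21) = -97
n2-2-4 (MIN): min(-31, 26, 34) = -31
n2-2 (MAX): max(-42, -49, -97, -31) = -31
n2 (MIN): min(-63, -31) = -63
n0 (MAX): max(-35, -63) = -35
MAX at n0 wants the highest of {n1=-35, n2=-63}, so chooses n1.

n1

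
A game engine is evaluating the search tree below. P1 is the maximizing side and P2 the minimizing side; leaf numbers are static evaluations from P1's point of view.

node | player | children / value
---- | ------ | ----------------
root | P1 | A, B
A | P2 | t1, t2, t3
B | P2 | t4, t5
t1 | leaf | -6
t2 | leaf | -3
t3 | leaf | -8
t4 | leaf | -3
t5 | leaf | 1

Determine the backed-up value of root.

A (P2): min(-6, -3, -8) = -8
B (P2): min(-3, 1) = -3
root (P1): max(-8, -3) = -3

-3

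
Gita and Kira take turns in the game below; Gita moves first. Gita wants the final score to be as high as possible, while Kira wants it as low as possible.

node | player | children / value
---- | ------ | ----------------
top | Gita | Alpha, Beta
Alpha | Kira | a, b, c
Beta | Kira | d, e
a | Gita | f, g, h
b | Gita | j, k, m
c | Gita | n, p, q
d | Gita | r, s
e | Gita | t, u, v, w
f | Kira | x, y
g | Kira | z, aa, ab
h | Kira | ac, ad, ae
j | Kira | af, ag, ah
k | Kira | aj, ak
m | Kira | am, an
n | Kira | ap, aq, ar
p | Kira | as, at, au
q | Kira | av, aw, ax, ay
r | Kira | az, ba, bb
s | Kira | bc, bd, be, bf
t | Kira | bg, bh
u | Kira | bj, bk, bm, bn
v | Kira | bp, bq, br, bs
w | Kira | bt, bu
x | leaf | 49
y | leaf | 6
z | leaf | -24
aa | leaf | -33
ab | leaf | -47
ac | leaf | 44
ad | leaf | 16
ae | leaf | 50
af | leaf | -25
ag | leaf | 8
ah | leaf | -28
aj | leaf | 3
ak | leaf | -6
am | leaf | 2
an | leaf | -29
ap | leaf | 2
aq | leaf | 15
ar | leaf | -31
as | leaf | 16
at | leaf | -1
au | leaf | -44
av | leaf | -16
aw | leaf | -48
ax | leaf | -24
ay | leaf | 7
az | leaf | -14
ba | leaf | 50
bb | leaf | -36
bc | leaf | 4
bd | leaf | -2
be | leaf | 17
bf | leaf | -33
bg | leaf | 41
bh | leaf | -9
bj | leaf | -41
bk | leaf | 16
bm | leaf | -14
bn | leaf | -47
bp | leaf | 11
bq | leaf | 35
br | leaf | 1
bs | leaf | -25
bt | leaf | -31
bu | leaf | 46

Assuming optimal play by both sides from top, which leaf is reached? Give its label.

ar

f (Kira): min(49, 6) = 6
g (Kira): min(-24, -33, -47) = -47
h (Kira): min(44, 16, 50) = 16
a (Gita): max(6, -47, 16) = 16
j (Kira): min(-25, 8, -28) = -28
k (Kira): min(3, -6) = -6
m (Kira): min(2, -29) = -29
b (Gita): max(-28, -6, -29) = -6
n (Kira): min(2, 15, -31) = -31
p (Kira): min(16, -1, -44) = -44
q (Kira): min(-16, -48, -24, 7) = -48
c (Gita): max(-31, -44, -48) = -31
Alpha (Kira): min(16, -6, -31) = -31
r (Kira): min(-14, 50, -36) = -36
s (Kira): min(4, -2, 17, -33) = -33
d (Gita): max(-36, -33) = -33
t (Kira): min(41, -9) = -9
u (Kira): min(-41, 16, -14, -47) = -47
v (Kira): min(11, 35, 1, -25) = -25
w (Kira): min(-31, 46) = -31
e (Gita): max(-9, -47, -25, -31) = -9
Beta (Kira): min(-33, -9) = -33
top (Gita): max(-31, -33) = -31
At top, Gita picks Alpha (highest: -31).
At Alpha, Kira picks c (lowest: -31).
At c, Gita picks n (highest: -31).
At n, Kira picks ar (lowest: -31).
Terminal value -31.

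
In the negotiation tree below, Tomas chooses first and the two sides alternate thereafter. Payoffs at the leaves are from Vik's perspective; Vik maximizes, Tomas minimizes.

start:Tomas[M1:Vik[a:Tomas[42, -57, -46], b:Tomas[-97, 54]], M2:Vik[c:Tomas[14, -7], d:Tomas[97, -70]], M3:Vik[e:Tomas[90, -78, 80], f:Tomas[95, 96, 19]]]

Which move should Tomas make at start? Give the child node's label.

a (Tomas): min(42, -57, -46) = -57
b (Tomas): min(-97, 54) = -97
M1 (Vik): max(-57, -97) = -57
c (Tomas): min(14, -7) = -7
d (Tomas): min(97, -70) = -70
M2 (Vik): max(-7, -70) = -7
e (Tomas): min(90, -78, 80) = -78
f (Tomas): min(95, 96, 19) = 19
M3 (Vik): max(-78, 19) = 19
start (Tomas): min(-57, -7, 19) = -57
Tomas at start wants the lowest of {M1=-57, M2=-7, M3=19}, so chooses M1.

M1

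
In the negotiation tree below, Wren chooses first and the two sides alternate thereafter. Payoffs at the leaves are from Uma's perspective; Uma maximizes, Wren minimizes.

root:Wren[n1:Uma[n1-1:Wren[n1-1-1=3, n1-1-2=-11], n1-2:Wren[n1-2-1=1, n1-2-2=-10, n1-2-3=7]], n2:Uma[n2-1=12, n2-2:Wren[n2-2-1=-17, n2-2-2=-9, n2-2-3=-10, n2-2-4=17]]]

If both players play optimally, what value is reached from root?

-10

n1-1 (Wren): min(3, -11) = -11
n1-2 (Wren): min(1, -10, 7) = -10
n1 (Uma): max(-11, -10) = -10
n2-2 (Wren): min(-17, -9, -10, 17) = -17
n2 (Uma): max(12, -17) = 12
root (Wren): min(-10, 12) = -10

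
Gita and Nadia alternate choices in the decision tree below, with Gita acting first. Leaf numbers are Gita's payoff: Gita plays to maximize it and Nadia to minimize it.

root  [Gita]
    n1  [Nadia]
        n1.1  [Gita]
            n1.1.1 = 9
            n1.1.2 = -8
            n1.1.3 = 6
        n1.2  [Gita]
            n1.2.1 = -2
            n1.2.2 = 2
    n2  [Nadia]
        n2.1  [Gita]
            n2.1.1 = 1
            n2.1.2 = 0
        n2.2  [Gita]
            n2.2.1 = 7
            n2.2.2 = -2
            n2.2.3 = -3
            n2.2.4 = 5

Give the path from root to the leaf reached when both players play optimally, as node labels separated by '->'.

n1.1 (Gita): max(9, -8, 6) = 9
n1.2 (Gita): max(-2, 2) = 2
n1 (Nadia): min(9, 2) = 2
n2.1 (Gita): max(1, 0) = 1
n2.2 (Gita): max(7, -2, -3, 5) = 7
n2 (Nadia): min(1, 7) = 1
root (Gita): max(2, 1) = 2
At root, Gita picks n1 (highest: 2).
At n1, Nadia picks n1.2 (lowest: 2).
At n1.2, Gita picks n1.2.2 (highest: 2).
Terminal value 2.

root -> n1 -> n1.2 -> n1.2.2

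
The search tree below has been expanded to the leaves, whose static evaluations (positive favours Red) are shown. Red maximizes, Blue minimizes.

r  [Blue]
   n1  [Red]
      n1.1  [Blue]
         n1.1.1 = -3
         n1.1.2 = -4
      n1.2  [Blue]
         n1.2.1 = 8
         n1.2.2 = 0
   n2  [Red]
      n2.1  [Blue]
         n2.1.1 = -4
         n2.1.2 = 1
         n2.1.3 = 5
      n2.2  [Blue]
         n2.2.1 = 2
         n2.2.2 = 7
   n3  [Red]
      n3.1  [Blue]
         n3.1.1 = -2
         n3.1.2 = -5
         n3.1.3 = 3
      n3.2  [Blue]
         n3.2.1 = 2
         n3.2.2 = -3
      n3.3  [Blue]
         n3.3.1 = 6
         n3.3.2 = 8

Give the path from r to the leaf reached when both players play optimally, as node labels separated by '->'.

n1.1 (Blue): min(-3, -4) = -4
n1.2 (Blue): min(8, 0) = 0
n1 (Red): max(-4, 0) = 0
n2.1 (Blue): min(-4, 1, 5) = -4
n2.2 (Blue): min(2, 7) = 2
n2 (Red): max(-4, 2) = 2
n3.1 (Blue): min(-2, -5, 3) = -5
n3.2 (Blue): min(2, -3) = -3
n3.3 (Blue): min(6, 8) = 6
n3 (Red): max(-5, -3, 6) = 6
r (Blue): min(0, 2, 6) = 0
At r, Blue picks n1 (lowest: 0).
At n1, Red picks n1.2 (highest: 0).
At n1.2, Blue picks n1.2.2 (lowest: 0).
Terminal value 0.

r -> n1 -> n1.2 -> n1.2.2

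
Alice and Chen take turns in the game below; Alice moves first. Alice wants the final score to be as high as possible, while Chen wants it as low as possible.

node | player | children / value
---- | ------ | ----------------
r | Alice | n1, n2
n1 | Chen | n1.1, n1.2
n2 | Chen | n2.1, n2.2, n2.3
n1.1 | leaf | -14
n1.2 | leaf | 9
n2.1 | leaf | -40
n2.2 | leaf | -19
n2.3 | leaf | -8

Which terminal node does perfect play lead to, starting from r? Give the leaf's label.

n1.1

n1 (Chen): min(-14, 9) = -14
n2 (Chen): min(-40, -19, -8) = -40
r (Alice): max(-14, -40) = -14
At r, Alice picks n1 (highest: -14).
At n1, Chen picks n1.1 (lowest: -14).
Terminal value -14.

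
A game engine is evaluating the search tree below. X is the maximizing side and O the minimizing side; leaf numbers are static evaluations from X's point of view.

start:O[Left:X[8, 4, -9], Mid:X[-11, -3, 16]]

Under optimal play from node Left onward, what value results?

8

Left (X): max(8, 4, -9) = 8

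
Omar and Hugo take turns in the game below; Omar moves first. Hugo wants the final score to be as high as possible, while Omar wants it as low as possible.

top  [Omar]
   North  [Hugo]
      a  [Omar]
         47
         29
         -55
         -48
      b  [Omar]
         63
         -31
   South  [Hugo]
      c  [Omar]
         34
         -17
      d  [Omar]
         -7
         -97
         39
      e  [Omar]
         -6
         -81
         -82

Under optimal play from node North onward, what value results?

-31

a (Omar): min(47, 29, -55, -48) = -55
b (Omar): min(63, -31) = -31
North (Hugo): max(-55, -31) = -31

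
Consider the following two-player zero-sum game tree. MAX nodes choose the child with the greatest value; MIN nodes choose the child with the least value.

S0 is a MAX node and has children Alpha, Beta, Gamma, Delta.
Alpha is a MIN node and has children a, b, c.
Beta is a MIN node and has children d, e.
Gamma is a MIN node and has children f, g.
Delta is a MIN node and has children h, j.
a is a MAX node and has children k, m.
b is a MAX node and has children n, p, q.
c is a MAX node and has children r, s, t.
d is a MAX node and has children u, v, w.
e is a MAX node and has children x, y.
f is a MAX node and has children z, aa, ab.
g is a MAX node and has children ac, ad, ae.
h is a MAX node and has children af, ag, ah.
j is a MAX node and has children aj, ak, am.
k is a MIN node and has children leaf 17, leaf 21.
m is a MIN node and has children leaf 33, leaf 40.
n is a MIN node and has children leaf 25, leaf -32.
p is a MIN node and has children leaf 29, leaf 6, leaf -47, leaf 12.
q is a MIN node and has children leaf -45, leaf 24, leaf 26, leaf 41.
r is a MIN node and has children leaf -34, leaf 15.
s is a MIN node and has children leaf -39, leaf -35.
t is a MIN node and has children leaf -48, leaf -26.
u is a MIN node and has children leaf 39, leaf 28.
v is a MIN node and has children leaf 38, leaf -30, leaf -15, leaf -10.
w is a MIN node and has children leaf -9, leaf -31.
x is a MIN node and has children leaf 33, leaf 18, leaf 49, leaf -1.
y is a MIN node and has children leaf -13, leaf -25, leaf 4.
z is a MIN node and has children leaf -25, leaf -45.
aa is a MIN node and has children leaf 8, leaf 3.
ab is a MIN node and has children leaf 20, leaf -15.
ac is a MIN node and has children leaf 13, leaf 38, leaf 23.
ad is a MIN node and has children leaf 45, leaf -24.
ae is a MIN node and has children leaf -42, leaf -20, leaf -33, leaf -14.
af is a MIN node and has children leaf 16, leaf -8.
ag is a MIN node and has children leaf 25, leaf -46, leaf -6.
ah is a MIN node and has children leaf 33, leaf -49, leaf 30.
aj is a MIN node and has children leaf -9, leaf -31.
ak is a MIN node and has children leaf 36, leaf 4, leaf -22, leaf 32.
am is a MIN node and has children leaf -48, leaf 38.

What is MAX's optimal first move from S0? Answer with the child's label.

Gamma

k (MIN): min(17, 21) = 17
m (MIN): min(33, 40) = 33
a (MAX): max(17, 33) = 33
n (MIN): min(25, -32) = -32
p (MIN): min(29, 6, -47, 12) = -47
q (MIN): min(-45, 24, 26, 41) = -45
b (MAX): max(-32, -47, -45) = -32
r (MIN): min(-34, 15) = -34
s (MIN): min(-39, -35) = -39
t (MIN): min(-48, -26) = -48
c (MAX): max(-34, -39, -48) = -34
Alpha (MIN): min(33, -32, -34) = -34
u (MIN): min(39, 28) = 28
v (MIN): min(38, -30, -15, -10) = -30
w (MIN): min(-9, -31) = -31
d (MAX): max(28, -30, -31) = 28
x (MIN): min(33, 18, 49, -1) = -1
y (MIN): min(-13, -25, 4) = -25
e (MAX): max(-1, -25) = -1
Beta (MIN): min(28, -1) = -1
z (MIN): min(-25, -45) = -45
aa (MIN): min(8, 3) = 3
ab (MIN): min(20, -15) = -15
f (MAX): max(-45, 3, -15) = 3
ac (MIN): min(13, 38, 23) = 13
ad (MIN): min(45, -24) = -24
ae (MIN): min(-42, -20, -33, -14) = -42
g (MAX): max(13, -24, -42) = 13
Gamma (MIN): min(3, 13) = 3
af (MIN): min(16, -8) = -8
ag (MIN): min(25, -46, -6) = -46
ah (MIN): min(33, -49, 30) = -49
h (MAX): max(-8, -46, -49) = -8
aj (MIN): min(-9, -31) = -31
ak (MIN): min(36, 4, -22, 32) = -22
am (MIN): min(-48, 38) = -48
j (MAX): max(-31, -22, -48) = -22
Delta (MIN): min(-8, -22) = -22
S0 (MAX): max(-34, -1, 3, -22) = 3
MAX at S0 wants the highest of {Alpha=-34, Beta=-1, Gamma=3, Delta=-22}, so chooses Gamma.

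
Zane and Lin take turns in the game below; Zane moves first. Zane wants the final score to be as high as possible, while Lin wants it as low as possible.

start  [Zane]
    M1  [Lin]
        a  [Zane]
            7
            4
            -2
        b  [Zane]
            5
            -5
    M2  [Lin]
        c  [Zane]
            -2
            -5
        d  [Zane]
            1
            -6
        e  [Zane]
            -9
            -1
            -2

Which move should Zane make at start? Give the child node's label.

M1

a (Zane): max(7, 4, -2) = 7
b (Zane): max(5, -5) = 5
M1 (Lin): min(7, 5) = 5
c (Zane): max(-2, -5) = -2
d (Zane): max(1, -6) = 1
e (Zane): max(-9, -1, -2) = -1
M2 (Lin): min(-2, 1, -1) = -2
start (Zane): max(5, -2) = 5
Zane at start wants the highest of {M1=5, M2=-2}, so chooses M1.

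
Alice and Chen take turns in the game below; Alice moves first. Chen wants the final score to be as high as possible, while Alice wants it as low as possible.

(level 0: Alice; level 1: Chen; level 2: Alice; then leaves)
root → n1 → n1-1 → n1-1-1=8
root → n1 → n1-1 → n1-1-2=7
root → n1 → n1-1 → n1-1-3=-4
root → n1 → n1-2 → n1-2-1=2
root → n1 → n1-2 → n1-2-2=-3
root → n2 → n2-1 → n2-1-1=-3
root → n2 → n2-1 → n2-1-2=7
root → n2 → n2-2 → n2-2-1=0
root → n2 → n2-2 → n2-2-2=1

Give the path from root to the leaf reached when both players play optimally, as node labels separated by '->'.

root -> n1 -> n1-2 -> n1-2-2

n1-1 (Alice): min(8, 7, -4) = -4
n1-2 (Alice): min(2, -3) = -3
n1 (Chen): max(-4, -3) = -3
n2-1 (Alice): min(-3, 7) = -3
n2-2 (Alice): min(0, 1) = 0
n2 (Chen): max(-3, 0) = 0
root (Alice): min(-3, 0) = -3
At root, Alice picks n1 (lowest: -3).
At n1, Chen picks n1-2 (highest: -3).
At n1-2, Alice picks n1-2-2 (lowest: -3).
Terminal value -3.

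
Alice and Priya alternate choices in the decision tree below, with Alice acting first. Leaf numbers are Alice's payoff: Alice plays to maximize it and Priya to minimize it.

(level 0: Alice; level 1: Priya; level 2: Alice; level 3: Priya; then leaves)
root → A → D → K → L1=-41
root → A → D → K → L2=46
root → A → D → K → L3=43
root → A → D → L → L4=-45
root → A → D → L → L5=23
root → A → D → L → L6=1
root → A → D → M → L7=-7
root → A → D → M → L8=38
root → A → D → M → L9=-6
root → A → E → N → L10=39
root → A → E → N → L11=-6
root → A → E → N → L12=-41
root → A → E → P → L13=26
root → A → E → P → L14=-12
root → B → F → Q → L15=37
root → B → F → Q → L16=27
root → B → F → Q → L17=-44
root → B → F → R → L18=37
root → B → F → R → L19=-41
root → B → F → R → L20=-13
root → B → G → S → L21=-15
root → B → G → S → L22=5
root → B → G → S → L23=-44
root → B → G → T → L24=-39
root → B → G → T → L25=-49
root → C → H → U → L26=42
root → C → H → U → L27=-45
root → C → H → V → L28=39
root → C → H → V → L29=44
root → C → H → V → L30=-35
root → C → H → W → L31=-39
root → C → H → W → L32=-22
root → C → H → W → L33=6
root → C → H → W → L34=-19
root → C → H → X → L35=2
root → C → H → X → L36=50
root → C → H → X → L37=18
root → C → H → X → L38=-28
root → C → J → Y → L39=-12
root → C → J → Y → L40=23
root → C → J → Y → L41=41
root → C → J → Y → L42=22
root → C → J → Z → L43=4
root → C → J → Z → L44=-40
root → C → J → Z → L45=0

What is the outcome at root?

-12

K (Priya): min(-41, 46, 43) = -41
L (Priya): min(-45, 23, 1) = -45
M (Priya): min(-7, 38, -6) = -7
D (Alice): max(-41, -45, -7) = -7
N (Priya): min(39, -6, -41) = -41
P (Priya): min(26, -12) = -12
E (Alice): max(-41, -12) = -12
A (Priya): min(-7, -12) = -12
Q (Priya): min(37, 27, -44) = -44
R (Priya): min(37, -41, -13) = -41
F (Alice): max(-44, -41) = -41
S (Priya): min(-15, 5, -44) = -44
T (Priya): min(-39, -49) = -49
G (Alice): max(-44, -49) = -44
B (Priya): min(-41, -44) = -44
U (Priya): min(42, -45) = -45
V (Priya): min(39, 44, -35) = -35
W (Priya): min(-39, -22, 6, -19) = -39
X (Priya): min(2, 50, 18, -28) = -28
H (Alice): max(-45, -35, -39, -28) = -28
Y (Priya): min(-12, 23, 41, 22) = -12
Z (Priya): min(4, -40, 0) = -40
J (Alice): max(-12, -40) = -12
C (Priya): min(-28, -12) = -28
root (Alice): max(-12, -44, -28) = -12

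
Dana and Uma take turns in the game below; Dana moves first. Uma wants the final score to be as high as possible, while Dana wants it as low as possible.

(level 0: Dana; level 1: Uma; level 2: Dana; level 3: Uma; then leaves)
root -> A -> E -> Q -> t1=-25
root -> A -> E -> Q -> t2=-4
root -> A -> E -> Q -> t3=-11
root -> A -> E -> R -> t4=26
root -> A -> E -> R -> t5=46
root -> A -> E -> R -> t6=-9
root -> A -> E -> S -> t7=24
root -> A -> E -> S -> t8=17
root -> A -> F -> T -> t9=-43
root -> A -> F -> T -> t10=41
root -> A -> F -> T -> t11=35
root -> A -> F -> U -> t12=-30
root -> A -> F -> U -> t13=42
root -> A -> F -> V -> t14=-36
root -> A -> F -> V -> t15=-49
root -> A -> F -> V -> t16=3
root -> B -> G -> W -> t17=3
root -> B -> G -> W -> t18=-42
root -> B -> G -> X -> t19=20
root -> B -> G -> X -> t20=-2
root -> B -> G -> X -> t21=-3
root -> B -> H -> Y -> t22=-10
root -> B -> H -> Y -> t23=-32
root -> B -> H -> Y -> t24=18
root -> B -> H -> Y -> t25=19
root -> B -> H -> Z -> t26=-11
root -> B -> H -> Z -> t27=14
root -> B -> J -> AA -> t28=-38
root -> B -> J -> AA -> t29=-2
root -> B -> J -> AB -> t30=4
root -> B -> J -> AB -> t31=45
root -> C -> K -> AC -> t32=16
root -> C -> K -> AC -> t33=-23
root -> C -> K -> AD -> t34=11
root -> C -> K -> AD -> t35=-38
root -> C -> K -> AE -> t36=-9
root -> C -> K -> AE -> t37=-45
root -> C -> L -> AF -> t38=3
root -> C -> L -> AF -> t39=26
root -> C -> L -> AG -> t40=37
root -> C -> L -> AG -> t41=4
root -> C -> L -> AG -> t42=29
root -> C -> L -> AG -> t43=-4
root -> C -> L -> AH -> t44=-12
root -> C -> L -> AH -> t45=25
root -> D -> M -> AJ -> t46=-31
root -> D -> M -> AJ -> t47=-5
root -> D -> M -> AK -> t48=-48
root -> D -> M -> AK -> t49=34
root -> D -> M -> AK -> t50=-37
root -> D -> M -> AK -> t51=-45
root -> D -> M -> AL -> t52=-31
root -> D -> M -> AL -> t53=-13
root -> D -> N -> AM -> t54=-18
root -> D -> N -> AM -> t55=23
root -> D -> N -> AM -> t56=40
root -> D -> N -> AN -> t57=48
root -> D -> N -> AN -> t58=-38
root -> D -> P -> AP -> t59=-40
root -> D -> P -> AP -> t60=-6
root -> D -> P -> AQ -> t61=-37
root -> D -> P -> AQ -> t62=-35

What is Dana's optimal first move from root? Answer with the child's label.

A

Q (Uma): max(-25, -4, -11) = -4
R (Uma): max(26, 46, -9) = 46
S (Uma): max(24, 17) = 24
E (Dana): min(-4, 46, 24) = -4
T (Uma): max(-43, 41, 35) = 41
U (Uma): max(-30, 42) = 42
V (Uma): max(-36, -49, 3) = 3
F (Dana): min(41, 42, 3) = 3
A (Uma): max(-4, 3) = 3
W (Uma): max(3, -42) = 3
X (Uma): max(20, -2, -3) = 20
G (Dana): min(3, 20) = 3
Y (Uma): max(-10, -32, 18, 19) = 19
Z (Uma): max(-11, 14) = 14
H (Dana): min(19, 14) = 14
AA (Uma): max(-38, -2) = -2
AB (Uma): max(4, 45) = 45
J (Dana): min(-2, 45) = -2
B (Uma): max(3, 14, -2) = 14
AC (Uma): max(16, -23) = 16
AD (Uma): max(11, -38) = 11
AE (Uma): max(-9, -45) = -9
K (Dana): min(16, 11, -9) = -9
AF (Uma): max(3, 26) = 26
AG (Uma): max(37, 4, 29, -4) = 37
AH (Uma): max(-12, 25) = 25
L (Dana): min(26, 37, 25) = 25
C (Uma): max(-9, 25) = 25
AJ (Uma): max(-31, -5) = -5
AK (Uma): max(-48, 34, -37, -45) = 34
AL (Uma): max(-31, -13) = -13
M (Dana): min(-5, 34, -13) = -13
AM (Uma): max(-18, 23, 40) = 40
AN (Uma): max(48, -38) = 48
N (Dana): min(40, 48) = 40
AP (Uma): max(-40, -6) = -6
AQ (Uma): max(-37, -35) = -35
P (Dana): min(-6, -35) = -35
D (Uma): max(-13, 40, -35) = 40
root (Dana): min(3, 14, 25, 40) = 3
Dana at root wants the lowest of {A=3, B=14, C=25, D=40}, so chooses A.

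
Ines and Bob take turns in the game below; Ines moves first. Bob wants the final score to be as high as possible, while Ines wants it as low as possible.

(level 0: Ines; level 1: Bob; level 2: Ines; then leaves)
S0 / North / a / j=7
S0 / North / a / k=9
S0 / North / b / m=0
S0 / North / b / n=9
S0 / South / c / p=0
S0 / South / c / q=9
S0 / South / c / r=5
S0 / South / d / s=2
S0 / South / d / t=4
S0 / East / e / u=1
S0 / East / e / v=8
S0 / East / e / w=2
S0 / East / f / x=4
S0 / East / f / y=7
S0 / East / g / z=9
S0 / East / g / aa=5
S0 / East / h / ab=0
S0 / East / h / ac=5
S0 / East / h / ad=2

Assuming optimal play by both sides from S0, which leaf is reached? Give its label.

s

a (Ines): min(7, 9) = 7
b (Ines): min(0, 9) = 0
North (Bob): max(7, 0) = 7
c (Ines): min(0, 9, 5) = 0
d (Ines): min(2, 4) = 2
South (Bob): max(0, 2) = 2
e (Ines): min(1, 8, 2) = 1
f (Ines): min(4, 7) = 4
g (Ines): min(9, 5) = 5
h (Ines): min(0, 5, 2) = 0
East (Bob): max(1, 4, 5, 0) = 5
S0 (Ines): min(7, 2, 5) = 2
At S0, Ines picks South (lowest: 2).
At South, Bob picks d (highest: 2).
At d, Ines picks s (lowest: 2).
Terminal value 2.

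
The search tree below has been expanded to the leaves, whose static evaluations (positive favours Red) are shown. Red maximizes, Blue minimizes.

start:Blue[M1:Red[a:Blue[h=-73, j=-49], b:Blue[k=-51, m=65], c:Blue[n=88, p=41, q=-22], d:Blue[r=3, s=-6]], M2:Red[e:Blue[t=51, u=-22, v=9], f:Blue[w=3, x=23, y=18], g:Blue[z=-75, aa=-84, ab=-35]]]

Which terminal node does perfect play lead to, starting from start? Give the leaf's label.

a (Blue): min(-73, -49) = -73
b (Blue): min(-51, 65) = -51
c (Blue): min(88, 41, -22) = -22
d (Blue): min(3, -6) = -6
M1 (Red): max(-73, -51, -22, -6) = -6
e (Blue): min(51, -22, 9) = -22
f (Blue): min(3, 23, 18) = 3
g (Blue): min(-75, -84, -35) = -84
M2 (Red): max(-22, 3, -84) = 3
start (Blue): min(-6, 3) = -6
At start, Blue picks M1 (lowest: -6).
At M1, Red picks d (highest: -6).
At d, Blue picks s (lowest: -6).
Terminal value -6.

s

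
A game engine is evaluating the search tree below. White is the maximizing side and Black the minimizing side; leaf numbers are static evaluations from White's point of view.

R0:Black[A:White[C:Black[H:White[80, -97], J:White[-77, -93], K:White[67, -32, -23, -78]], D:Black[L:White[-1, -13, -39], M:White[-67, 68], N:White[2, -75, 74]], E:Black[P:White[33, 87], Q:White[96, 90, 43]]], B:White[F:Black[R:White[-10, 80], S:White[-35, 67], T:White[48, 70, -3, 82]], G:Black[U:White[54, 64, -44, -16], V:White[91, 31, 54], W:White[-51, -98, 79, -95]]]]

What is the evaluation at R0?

H (White): max(80, -97) = 80
J (White): max(-77, -93) = -77
K (White): max(67, -32, -23, -78) = 67
C (Black): min(80, -77, 67) = -77
L (White): max(-1, -13, -39) = -1
M (White): max(-67, 68) = 68
N (White): max(2, -75, 74) = 74
D (Black): min(-1, 68, 74) = -1
P (White): max(33, 87) = 87
Q (White): max(96, 90, 43) = 96
E (Black): min(87, 96) = 87
A (White): max(-77, -1, 87) = 87
R (White): max(-10, 80) = 80
S (White): max(-35, 67) = 67
T (White): max(48, 70, -3, 82) = 82
F (Black): min(80, 67, 82) = 67
U (White): max(54, 64, -44, -16) = 64
V (White): max(91, 31, 54) = 91
W (White): max(-51, -98, 79, -95) = 79
G (Black): min(64, 91, 79) = 64
B (White): max(67, 64) = 67
R0 (Black): min(87, 67) = 67

67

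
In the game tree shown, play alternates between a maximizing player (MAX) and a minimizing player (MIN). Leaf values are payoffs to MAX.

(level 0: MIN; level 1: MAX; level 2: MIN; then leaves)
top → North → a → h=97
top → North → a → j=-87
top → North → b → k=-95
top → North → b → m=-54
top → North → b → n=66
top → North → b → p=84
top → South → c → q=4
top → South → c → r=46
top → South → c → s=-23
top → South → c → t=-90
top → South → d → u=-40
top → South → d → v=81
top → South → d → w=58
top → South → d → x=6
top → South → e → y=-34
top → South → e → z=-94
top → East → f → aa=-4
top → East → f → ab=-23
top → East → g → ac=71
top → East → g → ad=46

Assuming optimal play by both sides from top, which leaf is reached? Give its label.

a (MIN): min(97, -87) = -87
b (MIN): min(-95, -54, 66, 84) = -95
North (MAX): max(-87, -95) = -87
c (MIN): min(4, 46, -23, -90) = -90
d (MIN): min(-40, 81, 58, 6) = -40
e (MIN): min(-34, -94) = -94
South (MAX): max(-90, -40, -94) = -40
f (MIN): min(-4, -23) = -23
g (MIN): min(71, 46) = 46
East (MAX): max(-23, 46) = 46
top (MIN): min(-87, -40, 46) = -87
At top, MIN picks North (lowest: -87).
At North, MAX picks a (highest: -87).
At a, MIN picks j (lowest: -87).
Terminal value -87.

j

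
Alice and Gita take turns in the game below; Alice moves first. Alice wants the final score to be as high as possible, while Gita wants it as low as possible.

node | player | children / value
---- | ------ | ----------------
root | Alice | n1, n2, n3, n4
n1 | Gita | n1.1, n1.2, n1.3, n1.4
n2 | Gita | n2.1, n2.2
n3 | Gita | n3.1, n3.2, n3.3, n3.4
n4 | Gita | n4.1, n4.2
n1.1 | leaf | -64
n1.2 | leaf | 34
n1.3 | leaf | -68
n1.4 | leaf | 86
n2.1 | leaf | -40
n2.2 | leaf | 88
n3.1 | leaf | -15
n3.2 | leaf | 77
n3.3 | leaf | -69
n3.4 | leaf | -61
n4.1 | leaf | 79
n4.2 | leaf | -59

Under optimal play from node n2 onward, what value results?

n2 (Gita): min(-40, 88) = -40

-40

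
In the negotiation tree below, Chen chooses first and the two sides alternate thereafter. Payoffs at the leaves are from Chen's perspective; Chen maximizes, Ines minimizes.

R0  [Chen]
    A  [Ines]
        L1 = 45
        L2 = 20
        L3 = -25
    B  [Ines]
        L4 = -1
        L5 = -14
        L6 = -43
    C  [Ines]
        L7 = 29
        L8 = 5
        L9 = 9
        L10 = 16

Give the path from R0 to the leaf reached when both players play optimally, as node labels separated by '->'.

R0 -> C -> L8

A (Ines): min(45, 20, -25) = -25
B (Ines): min(-1, -14, -43) = -43
C (Ines): min(29, 5, 9, 16) = 5
R0 (Chen): max(-25, -43, 5) = 5
At R0, Chen picks C (highest: 5).
At C, Ines picks L8 (lowest: 5).
Terminal value 5.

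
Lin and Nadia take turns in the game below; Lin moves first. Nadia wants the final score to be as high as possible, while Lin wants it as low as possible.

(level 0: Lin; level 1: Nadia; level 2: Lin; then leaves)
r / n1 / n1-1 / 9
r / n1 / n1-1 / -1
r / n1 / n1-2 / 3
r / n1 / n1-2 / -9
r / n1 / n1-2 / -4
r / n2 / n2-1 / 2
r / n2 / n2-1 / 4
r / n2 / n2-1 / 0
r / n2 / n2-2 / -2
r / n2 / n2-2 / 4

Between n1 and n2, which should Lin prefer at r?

n1-1 (Lin): min(9, -1) = -1
n1-2 (Lin): min(3, -9, -4) = -9
n1 (Nadia): max(-1, -9) = -1
n2-1 (Lin): min(2, 4, 0) = 0
n2-2 (Lin): min(-2, 4) = -2
n2 (Nadia): max(0, -2) = 0
Lin prefers the lower value; n1=-1, n2=0. n1 is better since -1 < 0.

n1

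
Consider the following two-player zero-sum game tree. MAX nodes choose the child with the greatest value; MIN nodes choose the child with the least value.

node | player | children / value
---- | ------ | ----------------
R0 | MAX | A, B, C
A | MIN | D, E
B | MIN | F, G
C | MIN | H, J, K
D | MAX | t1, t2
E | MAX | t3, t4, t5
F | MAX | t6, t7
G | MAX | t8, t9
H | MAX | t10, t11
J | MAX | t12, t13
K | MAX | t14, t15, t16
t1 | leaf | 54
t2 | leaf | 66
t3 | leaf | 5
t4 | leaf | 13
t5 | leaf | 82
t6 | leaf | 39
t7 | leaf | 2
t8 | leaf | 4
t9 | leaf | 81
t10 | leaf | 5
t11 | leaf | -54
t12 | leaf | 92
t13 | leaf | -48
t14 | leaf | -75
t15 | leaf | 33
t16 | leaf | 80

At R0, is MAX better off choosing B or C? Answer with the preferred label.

F (MAX): max(39, 2) = 39
G (MAX): max(4, 81) = 81
B (MIN): min(39, 81) = 39
H (MAX): max(5, -54) = 5
J (MAX): max(92, -48) = 92
K (MAX): max(-75, 33, 80) = 80
C (MIN): min(5, 92, 80) = 5
MAX prefers the higher value; B=39, C=5. B is better since 39 > 5.

B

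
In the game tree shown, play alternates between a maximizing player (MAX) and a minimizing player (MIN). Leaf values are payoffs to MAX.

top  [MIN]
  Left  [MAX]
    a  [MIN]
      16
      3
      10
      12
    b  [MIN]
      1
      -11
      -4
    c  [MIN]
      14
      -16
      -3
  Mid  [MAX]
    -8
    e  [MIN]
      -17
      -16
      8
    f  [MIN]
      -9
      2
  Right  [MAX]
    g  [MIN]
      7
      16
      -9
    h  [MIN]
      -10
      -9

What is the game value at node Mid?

e (MIN): min(-17, -16, 8) = -17
f (MIN): min(-9, 2) = -9
Mid (MAX): max(-8, -17, -9) = -8

-8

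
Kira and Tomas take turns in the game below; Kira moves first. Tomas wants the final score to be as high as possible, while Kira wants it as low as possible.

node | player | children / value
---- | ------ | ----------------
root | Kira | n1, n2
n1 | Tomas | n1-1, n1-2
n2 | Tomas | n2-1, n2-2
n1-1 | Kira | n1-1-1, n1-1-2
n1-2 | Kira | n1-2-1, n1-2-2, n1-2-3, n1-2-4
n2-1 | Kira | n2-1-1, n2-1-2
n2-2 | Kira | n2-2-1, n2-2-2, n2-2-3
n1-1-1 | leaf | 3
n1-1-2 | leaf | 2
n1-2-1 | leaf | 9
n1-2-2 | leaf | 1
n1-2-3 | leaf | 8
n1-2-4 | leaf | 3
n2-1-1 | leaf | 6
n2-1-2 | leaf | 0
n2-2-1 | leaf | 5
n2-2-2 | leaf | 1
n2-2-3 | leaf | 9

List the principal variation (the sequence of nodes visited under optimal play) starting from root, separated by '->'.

n1-1 (Kira): min(3, 2) = 2
n1-2 (Kira): min(9, 1, 8, 3) = 1
n1 (Tomas): max(2, 1) = 2
n2-1 (Kira): min(6, 0) = 0
n2-2 (Kira): min(5, 1, 9) = 1
n2 (Tomas): max(0, 1) = 1
root (Kira): min(2, 1) = 1
At root, Kira picks n2 (lowest: 1).
At n2, Tomas picks n2-2 (highest: 1).
At n2-2, Kira picks n2-2-2 (lowest: 1).
Terminal value 1.

root -> n2 -> n2-2 -> n2-2-2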